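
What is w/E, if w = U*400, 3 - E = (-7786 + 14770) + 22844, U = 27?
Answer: -432/1193 ≈ -0.36211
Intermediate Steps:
E = -29825 (E = 3 - ((-7786 + 14770) + 22844) = 3 - (6984 + 22844) = 3 - 1*29828 = 3 - 29828 = -29825)
w = 10800 (w = 27*400 = 10800)
w/E = 10800/(-29825) = 10800*(-1/29825) = -432/1193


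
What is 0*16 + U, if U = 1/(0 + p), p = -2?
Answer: -½ ≈ -0.50000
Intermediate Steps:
U = -½ (U = 1/(0 - 2) = 1/(-2) = -½ ≈ -0.50000)
0*16 + U = 0*16 - ½ = 0 - ½ = -½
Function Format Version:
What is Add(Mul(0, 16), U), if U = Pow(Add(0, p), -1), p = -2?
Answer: Rational(-1, 2) ≈ -0.50000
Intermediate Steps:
U = Rational(-1, 2) (U = Pow(Add(0, -2), -1) = Pow(-2, -1) = Rational(-1, 2) ≈ -0.50000)
Add(Mul(0, 16), U) = Add(Mul(0, 16), Rational(-1, 2)) = Add(0, Rational(-1, 2)) = Rational(-1, 2)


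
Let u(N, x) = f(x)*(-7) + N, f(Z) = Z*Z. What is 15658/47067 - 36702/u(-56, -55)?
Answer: 228876448/111031053 ≈ 2.0614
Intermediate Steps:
f(Z) = Z²
u(N, x) = N - 7*x² (u(N, x) = x²*(-7) + N = -7*x² + N = N - 7*x²)
15658/47067 - 36702/u(-56, -55) = 15658/47067 - 36702/(-56 - 7*(-55)²) = 15658*(1/47067) - 36702/(-56 - 7*3025) = 15658/47067 - 36702/(-56 - 21175) = 15658/47067 - 36702/(-21231) = 15658/47067 - 36702*(-1/21231) = 15658/47067 + 4078/2359 = 228876448/111031053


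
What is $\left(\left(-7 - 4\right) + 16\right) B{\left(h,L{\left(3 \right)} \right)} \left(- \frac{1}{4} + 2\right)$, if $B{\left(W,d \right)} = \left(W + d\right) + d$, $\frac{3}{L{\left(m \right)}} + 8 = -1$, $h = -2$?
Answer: $- \frac{70}{3} \approx -23.333$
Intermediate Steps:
$L{\left(m \right)} = - \frac{1}{3}$ ($L{\left(m \right)} = \frac{3}{-8 - 1} = \frac{3}{-9} = 3 \left(- \frac{1}{9}\right) = - \frac{1}{3}$)
$B{\left(W,d \right)} = W + 2 d$
$\left(\left(-7 - 4\right) + 16\right) B{\left(h,L{\left(3 \right)} \right)} \left(- \frac{1}{4} + 2\right) = \left(\left(-7 - 4\right) + 16\right) \left(-2 + 2 \left(- \frac{1}{3}\right)\right) \left(- \frac{1}{4} + 2\right) = \left(-11 + 16\right) \left(-2 - \frac{2}{3}\right) \left(\left(-1\right) \frac{1}{4} + 2\right) = 5 \left(- \frac{8 \left(- \frac{1}{4} + 2\right)}{3}\right) = 5 \left(\left(- \frac{8}{3}\right) \frac{7}{4}\right) = 5 \left(- \frac{14}{3}\right) = - \frac{70}{3}$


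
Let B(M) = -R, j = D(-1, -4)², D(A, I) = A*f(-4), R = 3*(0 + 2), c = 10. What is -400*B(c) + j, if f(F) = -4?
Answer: 2416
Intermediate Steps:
R = 6 (R = 3*2 = 6)
D(A, I) = -4*A (D(A, I) = A*(-4) = -4*A)
j = 16 (j = (-4*(-1))² = 4² = 16)
B(M) = -6 (B(M) = -1*6 = -6)
-400*B(c) + j = -400*(-6) + 16 = 2400 + 16 = 2416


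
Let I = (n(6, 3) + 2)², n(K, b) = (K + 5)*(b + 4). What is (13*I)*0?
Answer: 0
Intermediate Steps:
n(K, b) = (4 + b)*(5 + K) (n(K, b) = (5 + K)*(4 + b) = (4 + b)*(5 + K))
I = 6241 (I = ((20 + 4*6 + 5*3 + 6*3) + 2)² = ((20 + 24 + 15 + 18) + 2)² = (77 + 2)² = 79² = 6241)
(13*I)*0 = (13*6241)*0 = 81133*0 = 0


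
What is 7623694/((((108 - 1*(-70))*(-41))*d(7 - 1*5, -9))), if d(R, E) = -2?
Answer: 3811847/7298 ≈ 522.31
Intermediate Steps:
7623694/((((108 - 1*(-70))*(-41))*d(7 - 1*5, -9))) = 7623694/((((108 - 1*(-70))*(-41))*(-2))) = 7623694/((((108 + 70)*(-41))*(-2))) = 7623694/(((178*(-41))*(-2))) = 7623694/((-7298*(-2))) = 7623694/14596 = 7623694*(1/14596) = 3811847/7298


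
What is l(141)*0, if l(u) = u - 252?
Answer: 0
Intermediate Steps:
l(u) = -252 + u
l(141)*0 = (-252 + 141)*0 = -111*0 = 0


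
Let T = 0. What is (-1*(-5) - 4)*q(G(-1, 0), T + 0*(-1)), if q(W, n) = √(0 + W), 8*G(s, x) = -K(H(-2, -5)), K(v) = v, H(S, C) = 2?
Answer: I/2 ≈ 0.5*I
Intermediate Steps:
G(s, x) = -¼ (G(s, x) = (-1*2)/8 = (⅛)*(-2) = -¼)
q(W, n) = √W
(-1*(-5) - 4)*q(G(-1, 0), T + 0*(-1)) = (-1*(-5) - 4)*√(-¼) = (5 - 4)*(I/2) = 1*(I/2) = I/2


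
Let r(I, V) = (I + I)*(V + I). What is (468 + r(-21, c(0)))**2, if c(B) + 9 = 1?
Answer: 2842596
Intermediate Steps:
c(B) = -8 (c(B) = -9 + 1 = -8)
r(I, V) = 2*I*(I + V) (r(I, V) = (2*I)*(I + V) = 2*I*(I + V))
(468 + r(-21, c(0)))**2 = (468 + 2*(-21)*(-21 - 8))**2 = (468 + 2*(-21)*(-29))**2 = (468 + 1218)**2 = 1686**2 = 2842596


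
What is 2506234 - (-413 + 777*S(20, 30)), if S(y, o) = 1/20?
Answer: 50132163/20 ≈ 2.5066e+6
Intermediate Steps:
S(y, o) = 1/20
2506234 - (-413 + 777*S(20, 30)) = 2506234 - (-413 + 777*(1/20)) = 2506234 - (-413 + 777/20) = 2506234 - 1*(-7483/20) = 2506234 + 7483/20 = 50132163/20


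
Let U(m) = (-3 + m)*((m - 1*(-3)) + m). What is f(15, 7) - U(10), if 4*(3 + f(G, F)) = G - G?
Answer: -164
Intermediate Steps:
U(m) = (-3 + m)*(3 + 2*m) (U(m) = (-3 + m)*((m + 3) + m) = (-3 + m)*((3 + m) + m) = (-3 + m)*(3 + 2*m))
f(G, F) = -3 (f(G, F) = -3 + (G - G)/4 = -3 + (1/4)*0 = -3 + 0 = -3)
f(15, 7) - U(10) = -3 - (-9 - 3*10 + 2*10**2) = -3 - (-9 - 30 + 2*100) = -3 - (-9 - 30 + 200) = -3 - 1*161 = -3 - 161 = -164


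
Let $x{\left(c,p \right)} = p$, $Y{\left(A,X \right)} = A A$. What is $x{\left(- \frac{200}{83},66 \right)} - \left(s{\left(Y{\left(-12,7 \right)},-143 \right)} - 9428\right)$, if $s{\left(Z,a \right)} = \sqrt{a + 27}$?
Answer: $9494 - 2 i \sqrt{29} \approx 9494.0 - 10.77 i$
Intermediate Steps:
$Y{\left(A,X \right)} = A^{2}$
$s{\left(Z,a \right)} = \sqrt{27 + a}$
$x{\left(- \frac{200}{83},66 \right)} - \left(s{\left(Y{\left(-12,7 \right)},-143 \right)} - 9428\right) = 66 - \left(\sqrt{27 - 143} - 9428\right) = 66 - \left(\sqrt{-116} - 9428\right) = 66 - \left(2 i \sqrt{29} - 9428\right) = 66 - \left(-9428 + 2 i \sqrt{29}\right) = 66 + \left(9428 - 2 i \sqrt{29}\right) = 9494 - 2 i \sqrt{29}$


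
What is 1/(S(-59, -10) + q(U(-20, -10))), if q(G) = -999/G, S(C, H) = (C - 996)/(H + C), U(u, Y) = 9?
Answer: -69/6604 ≈ -0.010448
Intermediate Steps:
S(C, H) = (-996 + C)/(C + H)
1/(S(-59, -10) + q(U(-20, -10))) = 1/((-996 - 59)/(-59 - 10) - 999/9) = 1/(-1055/(-69) - 999*⅑) = 1/(-1/69*(-1055) - 111) = 1/(1055/69 - 111) = 1/(-6604/69) = -69/6604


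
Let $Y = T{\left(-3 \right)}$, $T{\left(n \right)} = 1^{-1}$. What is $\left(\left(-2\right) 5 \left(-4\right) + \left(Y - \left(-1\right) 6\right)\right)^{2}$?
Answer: $2209$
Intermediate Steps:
$T{\left(n \right)} = 1$
$Y = 1$
$\left(\left(-2\right) 5 \left(-4\right) + \left(Y - \left(-1\right) 6\right)\right)^{2} = \left(\left(-2\right) 5 \left(-4\right) - \left(-1 - 6\right)\right)^{2} = \left(\left(-10\right) \left(-4\right) + \left(1 - -6\right)\right)^{2} = \left(40 + \left(1 + 6\right)\right)^{2} = \left(40 + 7\right)^{2} = 47^{2} = 2209$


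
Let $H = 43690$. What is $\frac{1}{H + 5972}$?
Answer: $\frac{1}{49662} \approx 2.0136 \cdot 10^{-5}$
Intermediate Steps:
$\frac{1}{H + 5972} = \frac{1}{43690 + 5972} = \frac{1}{49662}$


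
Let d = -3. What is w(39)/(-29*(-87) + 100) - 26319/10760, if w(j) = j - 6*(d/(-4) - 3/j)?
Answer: -892561161/366905240 ≈ -2.4327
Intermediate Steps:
w(j) = -9/2 + j + 18/j (w(j) = j - 6*(-3/(-4) - 3/j) = j - 6*(-3*(-¼) - 3/j) = j - 6*(¾ - 3/j) = j + (-9/2 + 18/j) = -9/2 + j + 18/j)
w(39)/(-29*(-87) + 100) - 26319/10760 = (-9/2 + 39 + 18/39)/(-29*(-87) + 100) - 26319/10760 = (-9/2 + 39 + 18*(1/39))/(2523 + 100) - 26319*1/10760 = (-9/2 + 39 + 6/13)/2623 - 26319/10760 = (909/26)*(1/2623) - 26319/10760 = 909/68198 - 26319/10760 = -892561161/366905240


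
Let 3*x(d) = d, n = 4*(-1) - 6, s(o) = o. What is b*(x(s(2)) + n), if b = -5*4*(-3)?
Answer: -560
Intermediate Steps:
b = 60 (b = -20*(-3) = 60)
n = -10 (n = -4 - 6 = -10)
x(d) = d/3
b*(x(s(2)) + n) = 60*((1/3)*2 - 10) = 60*(2/3 - 10) = 60*(-28/3) = -560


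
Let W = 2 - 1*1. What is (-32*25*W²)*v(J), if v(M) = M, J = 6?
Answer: -4800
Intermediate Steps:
W = 1 (W = 2 - 1 = 1)
(-32*25*W²)*v(J) = -32*(1*(-5))²*6 = -32*(-5)²*6 = -32*25*6 = -800*6 = -4800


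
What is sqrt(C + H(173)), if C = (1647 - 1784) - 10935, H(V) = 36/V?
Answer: 2*I*sqrt(82841915)/173 ≈ 105.22*I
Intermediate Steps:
C = -11072 (C = -137 - 10935 = -11072)
sqrt(C + H(173)) = sqrt(-11072 + 36/173) = sqrt(-1915420/173) = 2*I*sqrt(82841915)/173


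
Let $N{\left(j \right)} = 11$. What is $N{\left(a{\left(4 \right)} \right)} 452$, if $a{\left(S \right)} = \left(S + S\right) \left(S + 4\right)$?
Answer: $4972$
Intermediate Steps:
$a{\left(S \right)} = 2 S \left(4 + S\right)$
$N{\left(a{\left(4 \right)} \right)} 452 = 11 \cdot 452 = 4972$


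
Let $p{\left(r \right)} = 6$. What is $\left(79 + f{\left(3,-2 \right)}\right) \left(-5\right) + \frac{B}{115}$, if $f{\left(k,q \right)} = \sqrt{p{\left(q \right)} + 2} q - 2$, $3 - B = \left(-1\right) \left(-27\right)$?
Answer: $- \frac{44299}{115} + 20 \sqrt{2} \approx -356.92$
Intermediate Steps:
$B = -24$ ($B = 3 - \left(-1\right) \left(-27\right) = 3 - 27 = -24$)
$f{\left(k,q \right)} = -2 + 2 q \sqrt{2}$ ($f{\left(k,q \right)} = \sqrt{6 + 2} q - 2 = \sqrt{8} q - 2 = 2 \sqrt{2} q - 2 = 2 q \sqrt{2} - 2 = -2 + 2 q \sqrt{2}$)
$\left(79 + f{\left(3,-2 \right)}\right) \left(-5\right) + \frac{B}{115} = \left(79 + \left(-2 + 2 \left(-2\right) \sqrt{2}\right)\right) \left(-5\right) - \frac{24}{115} = \left(79 - \left(2 + 4 \sqrt{2}\right)\right) \left(-5\right) - \frac{24}{115} = \left(77 - 4 \sqrt{2}\right) \left(-5\right) - \frac{24}{115} = \left(-385 + 20 \sqrt{2}\right) - \frac{24}{115} = - \frac{44299}{115} + 20 \sqrt{2}$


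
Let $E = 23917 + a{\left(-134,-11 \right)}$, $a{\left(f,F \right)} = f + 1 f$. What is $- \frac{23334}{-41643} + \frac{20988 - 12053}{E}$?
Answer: $\frac{102656219}{109423923} \approx 0.93815$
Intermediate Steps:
$a{\left(f,F \right)} = 2 f$ ($a{\left(f,F \right)} = f + f = 2 f$)
$E = 23649$ ($E = 23917 + 2 \left(-134\right) = 23917 - 268 = 23649$)
$- \frac{23334}{-41643} + \frac{20988 - 12053}{E} = - \frac{23334}{-41643} + \frac{20988 - 12053}{23649} = \left(-23334\right) \left(- \frac{1}{41643}\right) + \left(20988 - 12053\right) \frac{1}{23649} = \frac{7778}{13881} + 8935 \cdot \frac{1}{23649} = \frac{7778}{13881} + \frac{8935}{23649} = \frac{102656219}{109423923}$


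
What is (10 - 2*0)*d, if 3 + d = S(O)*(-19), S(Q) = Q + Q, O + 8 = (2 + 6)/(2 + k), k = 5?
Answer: 18030/7 ≈ 2575.7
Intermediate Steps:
O = -48/7 (O = -8 + (2 + 6)/(2 + 5) = -8 + 8/7 = -48/7 ≈ -6.8571)
S(Q) = 2*Q
d = 1803/7 (d = -3 + (2*(-48/7))*(-19) = -3 - 96/7*(-19) = -3 + 1824/7 = 1803/7 ≈ 257.57)
(10 - 2*0)*d = (10 - 2*0)*(1803/7) = (10 - 1*0)*(1803/7) = (10 + 0)*(1803/7) = 10*(1803/7) = 18030/7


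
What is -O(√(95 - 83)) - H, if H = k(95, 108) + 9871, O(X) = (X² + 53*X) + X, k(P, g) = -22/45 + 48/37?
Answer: -16456541/1665 - 108*√3 ≈ -10071.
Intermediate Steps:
k(P, g) = 1346/1665 (k(P, g) = -22*1/45 + 48*(1/37) = -22/45 + 48/37 = 1346/1665)
O(X) = X² + 54*X
H = 16436561/1665 (H = 1346/1665 + 9871 = 16436561/1665 ≈ 9871.8)
-O(√(95 - 83)) - H = -√(95 - 83)*(54 + √(95 - 83)) - 1*16436561/1665 = -√12*(54 + √12) - 16436561/1665 = -2*√3*(54 + 2*√3) - 16436561/1665 = -16436561/1665 - 2*√3*(54 + 2*√3)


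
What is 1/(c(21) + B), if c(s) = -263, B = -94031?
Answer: -1/94294 ≈ -1.0605e-5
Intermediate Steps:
1/(c(21) + B) = 1/(-263 - 94031) = 1/(-94294) = -1/94294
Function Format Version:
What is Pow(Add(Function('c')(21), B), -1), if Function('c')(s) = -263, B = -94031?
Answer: Rational(-1, 94294) ≈ -1.0605e-5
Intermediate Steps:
Pow(Add(Function('c')(21), B), -1) = Pow(Add(-263, -94031), -1) = Pow(-94294, -1) = Rational(-1, 94294)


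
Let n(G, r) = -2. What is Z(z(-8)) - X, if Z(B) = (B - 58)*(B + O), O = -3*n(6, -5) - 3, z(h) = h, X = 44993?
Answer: -44663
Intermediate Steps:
O = 3 (O = -3*(-2) - 3 = 6 - 3 = 3)
Z(B) = (-58 + B)*(3 + B) (Z(B) = (B - 58)*(B + 3) = (-58 + B)*(3 + B))
Z(z(-8)) - X = (-174 + (-8)² - 55*(-8)) - 1*44993 = (-174 + 64 + 440) - 44993 = 330 - 44993 = -44663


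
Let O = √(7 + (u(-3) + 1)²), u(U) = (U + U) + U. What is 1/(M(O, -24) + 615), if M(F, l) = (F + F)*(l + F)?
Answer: 757/409465 + 48*√71/409465 ≈ 0.0028365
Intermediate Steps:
u(U) = 3*U (u(U) = 2*U + U = 3*U)
O = √71 (O = √(7 + (3*(-3) + 1)²) = √(7 + (-9 + 1)²) = √(7 + (-8)²) = √(7 + 64) = √71 ≈ 8.4261)
M(F, l) = 2*F*(F + l) (M(F, l) = (2*F)*(F + l) = 2*F*(F + l))
1/(M(O, -24) + 615) = 1/(2*√71*(√71 - 24) + 615) = 1/(2*√71*(-24 + √71) + 615) = 1/(615 + 2*√71*(-24 + √71))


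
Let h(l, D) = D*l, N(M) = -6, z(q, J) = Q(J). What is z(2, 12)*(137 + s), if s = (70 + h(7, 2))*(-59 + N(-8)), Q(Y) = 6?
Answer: -31938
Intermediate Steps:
z(q, J) = 6
s = -5460 (s = (70 + 2*7)*(-59 - 6) = (70 + 14)*(-65) = 84*(-65) = -5460)
z(2, 12)*(137 + s) = 6*(137 - 5460) = 6*(-5323) = -31938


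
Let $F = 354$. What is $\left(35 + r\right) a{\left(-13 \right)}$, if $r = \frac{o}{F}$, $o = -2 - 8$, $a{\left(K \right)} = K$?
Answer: $- \frac{80470}{177} \approx -454.63$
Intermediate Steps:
$o = -10$ ($o = -2 - 8 = -10$)
$r = - \frac{5}{177}$ ($r = - \frac{10}{354} = \left(-10\right) \frac{1}{354} = - \frac{5}{177} \approx -0.028249$)
$\left(35 + r\right) a{\left(-13 \right)} = \left(35 - \frac{5}{177}\right) \left(-13\right) = \frac{6190}{177} \left(-13\right) = - \frac{80470}{177}$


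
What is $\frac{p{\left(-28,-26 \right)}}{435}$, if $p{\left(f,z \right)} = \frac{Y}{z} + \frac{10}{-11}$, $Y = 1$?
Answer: $- \frac{271}{124410} \approx -0.0021783$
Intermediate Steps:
$p{\left(f,z \right)} = - \frac{10}{11} + \frac{1}{z}$ ($p{\left(f,z \right)} = 1 \frac{1}{z} + \frac{10}{-11} = \frac{1}{z} + 10 \left(- \frac{1}{11}\right) = \frac{1}{z} - \frac{10}{11} = - \frac{10}{11} + \frac{1}{z}$)
$\frac{p{\left(-28,-26 \right)}}{435} = \frac{- \frac{10}{11} + \frac{1}{-26}}{435} = \left(- \frac{10}{11} - \frac{1}{26}\right) \frac{1}{435} = \left(- \frac{271}{286}\right) \frac{1}{435} = - \frac{271}{124410}$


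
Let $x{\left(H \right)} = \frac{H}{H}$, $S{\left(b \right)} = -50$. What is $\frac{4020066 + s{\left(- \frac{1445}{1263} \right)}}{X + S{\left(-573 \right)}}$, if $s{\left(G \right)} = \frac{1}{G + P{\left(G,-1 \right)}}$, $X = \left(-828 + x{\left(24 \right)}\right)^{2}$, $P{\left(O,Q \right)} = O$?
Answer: $\frac{11617989477}{1976410310} \approx 5.8783$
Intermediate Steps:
$x{\left(H \right)} = 1$
$X = 683929$ ($X = \left(-828 + 1\right)^{2} = \left(-827\right)^{2} = 683929$)
$s{\left(G \right)} = \frac{1}{2 G}$ ($s{\left(G \right)} = \frac{1}{G + G} = \frac{1}{2 G}$)
$\frac{4020066 + s{\left(- \frac{1445}{1263} \right)}}{X + S{\left(-573 \right)}} = \frac{4020066 + \frac{1}{2 \left(- \frac{1445}{1263}\right)}}{683929 - 50} = \frac{4020066 + \frac{1}{2 \left(\left(-1445\right) \frac{1}{1263}\right)}}{683879} = \left(4020066 + \frac{1}{2 \left(- \frac{1445}{1263}\right)}\right) \frac{1}{683879} = \left(4020066 + \frac{1}{2} \left(- \frac{1263}{1445}\right)\right) \frac{1}{683879} = \left(4020066 - \frac{1263}{2890}\right) \frac{1}{683879} = \frac{11617989477}{2890} \cdot \frac{1}{683879} = \frac{11617989477}{1976410310}$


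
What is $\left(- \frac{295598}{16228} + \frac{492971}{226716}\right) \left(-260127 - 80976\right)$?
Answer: $\frac{239652725533885}{43799372} \approx 5.4716 \cdot 10^{6}$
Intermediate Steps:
$\left(- \frac{295598}{16228} + \frac{492971}{226716}\right) \left(-260127 - 80976\right) = \left(\left(-295598\right) \frac{1}{16228} + 492971 \cdot \frac{1}{226716}\right) \left(-341103\right) = \left(- \frac{147799}{8114} + \frac{492971}{226716}\right) \left(-341103\right) = \left(- \frac{14754215695}{919786812}\right) \left(-341103\right) = \frac{239652725533885}{43799372}$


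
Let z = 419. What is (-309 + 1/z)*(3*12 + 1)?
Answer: -4790390/419 ≈ -11433.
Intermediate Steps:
(-309 + 1/z)*(3*12 + 1) = (-309 + 1/419)*(3*12 + 1) = (-309 + 1/419)*(36 + 1) = -129470/419*37 = -4790390/419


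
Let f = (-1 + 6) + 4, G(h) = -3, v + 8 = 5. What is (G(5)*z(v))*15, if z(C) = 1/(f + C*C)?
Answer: -5/2 ≈ -2.5000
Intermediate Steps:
v = -3 (v = -8 + 5 = -3)
f = 9 (f = 5 + 4 = 9)
z(C) = 1/(9 + C²) (z(C) = 1/(9 + C*C) = 1/(9 + C²))
(G(5)*z(v))*15 = -3/(9 + (-3)²)*15 = -3/(9 + 9)*15 = -3/18*15 = -3*1/18*15 = -⅙*15 = -5/2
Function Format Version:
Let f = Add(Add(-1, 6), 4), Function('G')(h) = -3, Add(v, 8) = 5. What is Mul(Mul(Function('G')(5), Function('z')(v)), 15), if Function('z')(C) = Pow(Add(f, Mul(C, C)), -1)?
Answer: Rational(-5, 2) ≈ -2.5000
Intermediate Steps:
v = -3 (v = Add(-8, 5) = -3)
f = 9 (f = Add(5, 4) = 9)
Function('z')(C) = Pow(Add(9, Pow(C, 2)), -1) (Function('z')(C) = Pow(Add(9, Mul(C, C)), -1) = Pow(Add(9, Pow(C, 2)), -1))
Mul(Mul(Function('G')(5), Function('z')(v)), 15) = Mul(Mul(-3, Pow(Add(9, Pow(-3, 2)), -1)), 15) = Mul(Mul(-3, Pow(Add(9, 9), -1)), 15) = Mul(Mul(-3, Pow(18, -1)), 15) = Mul(Mul(-3, Rational(1, 18)), 15) = Mul(Rational(-1, 6), 15) = Rational(-5, 2)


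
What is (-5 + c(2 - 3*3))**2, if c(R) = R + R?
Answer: 361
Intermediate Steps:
c(R) = 2*R
(-5 + c(2 - 3*3))**2 = (-5 + 2*(2 - 3*3))**2 = (-5 + 2*(2 - 9))**2 = (-5 + 2*(-7))**2 = (-5 - 14)**2 = (-19)**2 = 361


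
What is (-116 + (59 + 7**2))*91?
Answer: -728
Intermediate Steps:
(-116 + (59 + 7**2))*91 = (-116 + (59 + 49))*91 = (-116 + 108)*91 = -8*91 = -728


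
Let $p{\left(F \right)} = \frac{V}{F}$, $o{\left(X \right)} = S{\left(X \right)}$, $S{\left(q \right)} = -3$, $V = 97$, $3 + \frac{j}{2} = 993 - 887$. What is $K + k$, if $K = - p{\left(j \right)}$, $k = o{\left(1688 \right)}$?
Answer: $- \frac{715}{206} \approx -3.4709$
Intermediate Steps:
$j = 206$ ($j = -6 + 2 \left(993 - 887\right) = -6 + 2 \cdot 106 = -6 + 212 = 206$)
$o{\left(X \right)} = -3$
$k = -3$
$p{\left(F \right)} = \frac{97}{F}$
$K = - \frac{97}{206} \approx -0.47087$
$K + k = - \frac{97}{206} - 3 = - \frac{715}{206}$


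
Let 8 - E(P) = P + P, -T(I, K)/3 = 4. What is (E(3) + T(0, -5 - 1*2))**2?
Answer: 100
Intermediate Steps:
T(I, K) = -12 (T(I, K) = -3*4 = -12)
E(P) = 8 - 2*P (E(P) = 8 - (P + P) = 8 - 2*P)
(E(3) + T(0, -5 - 1*2))**2 = ((8 - 2*3) - 12)**2 = ((8 - 6) - 12)**2 = (2 - 12)**2 = (-10)**2 = 100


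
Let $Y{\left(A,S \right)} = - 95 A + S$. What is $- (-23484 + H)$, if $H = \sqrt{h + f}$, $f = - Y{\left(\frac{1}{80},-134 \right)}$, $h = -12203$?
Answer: $23484 - \frac{23 i \sqrt{365}}{4} \approx 23484.0 - 109.85 i$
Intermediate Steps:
$Y{\left(A,S \right)} = S - 95 A$
$f = \frac{2163}{16}$ ($f = - (-134 - \frac{95}{80}) = - (-134 - \frac{19}{16}) = \left(-1\right) \left(- \frac{2163}{16}\right) = \frac{2163}{16} \approx 135.19$)
$H = \frac{23 i \sqrt{365}}{4}$ ($H = \sqrt{-12203 + \frac{2163}{16}} = \sqrt{- \frac{193085}{16}} = \frac{23 i \sqrt{365}}{4} \approx 109.85 i$)
$- (-23484 + H) = - (-23484 + \frac{23 i \sqrt{365}}{4}) = 23484 - \frac{23 i \sqrt{365}}{4}$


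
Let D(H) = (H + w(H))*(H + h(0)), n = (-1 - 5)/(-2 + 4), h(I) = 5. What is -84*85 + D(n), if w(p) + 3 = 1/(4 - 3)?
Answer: -7150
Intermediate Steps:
w(p) = -2 (w(p) = -3 + 1/(4 - 3) = -3 + 1/1 = -3 + 1 = -2)
n = -3 (n = -6/2 = -6*1/2 = -3)
D(H) = (-2 + H)*(5 + H) (D(H) = (H - 2)*(H + 5) = (-2 + H)*(5 + H))
-84*85 + D(n) = -84*85 + (-10 + (-3)**2 + 3*(-3)) = -7140 + (-10 + 9 - 9) = -7140 - 10 = -7150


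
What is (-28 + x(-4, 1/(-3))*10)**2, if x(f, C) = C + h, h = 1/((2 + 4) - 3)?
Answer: 784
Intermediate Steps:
h = 1/3 (h = 1/(6 - 3) = 1/3 ≈ 0.33333)
x(f, C) = 1/3 + C (x(f, C) = C + 1/3 = 1/3 + C)
(-28 + x(-4, 1/(-3))*10)**2 = (-28 + (1/3 + 1/(-3))*10)**2 = (-28 + (1/3 - 1/3)*10)**2 = (-28 + 0*10)**2 = (-28 + 0)**2 = (-28)**2 = 784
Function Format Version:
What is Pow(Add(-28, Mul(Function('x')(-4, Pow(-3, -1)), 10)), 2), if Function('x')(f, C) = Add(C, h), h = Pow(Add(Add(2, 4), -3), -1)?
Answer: 784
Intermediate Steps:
h = Rational(1, 3) (h = Pow(Add(6, -3), -1) = Pow(3, -1) = Rational(1, 3) ≈ 0.33333)
Function('x')(f, C) = Add(Rational(1, 3), C) (Function('x')(f, C) = Add(C, Rational(1, 3)) = Add(Rational(1, 3), C))
Pow(Add(-28, Mul(Function('x')(-4, Pow(-3, -1)), 10)), 2) = Pow(Add(-28, Mul(Add(Rational(1, 3), Pow(-3, -1)), 10)), 2) = Pow(Add(-28, Mul(Add(Rational(1, 3), Rational(-1, 3)), 10)), 2) = Pow(Add(-28, Mul(0, 10)), 2) = Pow(Add(-28, 0), 2) = Pow(-28, 2) = 784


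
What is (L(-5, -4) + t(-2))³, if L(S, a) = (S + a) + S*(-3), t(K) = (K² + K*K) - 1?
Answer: 2197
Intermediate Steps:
t(K) = -1 + 2*K² (t(K) = (K² + K²) - 1 = 2*K² - 1 = -1 + 2*K²)
L(S, a) = a - 2*S (L(S, a) = (S + a) - 3*S = a - 2*S)
(L(-5, -4) + t(-2))³ = ((-4 - 2*(-5)) + (-1 + 2*(-2)²))³ = ((-4 + 10) + (-1 + 2*4))³ = (6 + (-1 + 8))³ = (6 + 7)³ = 13³ = 2197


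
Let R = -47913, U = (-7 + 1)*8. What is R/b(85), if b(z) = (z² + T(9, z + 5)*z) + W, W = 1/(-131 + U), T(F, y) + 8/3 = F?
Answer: -25729281/4168907 ≈ -6.1717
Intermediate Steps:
T(F, y) = -8/3 + F
U = -48 (U = -6*8 = -48)
W = -1/179 (W = 1/(-131 - 48) = 1/(-179) = -1/179 ≈ -0.0055866)
b(z) = -1/179 + z² + 19*z/3 (b(z) = (z² + (-8/3 + 9)*z) - 1/179 = (z² + 19*z/3) - 1/179 = -1/179 + z² + 19*z/3)
R/b(85) = -47913/(-1/179 + 85² + (19/3)*85) = -47913/(-1/179 + 7225 + 1615/3) = -47913/4168907/537 = -47913*537/4168907 = -25729281/4168907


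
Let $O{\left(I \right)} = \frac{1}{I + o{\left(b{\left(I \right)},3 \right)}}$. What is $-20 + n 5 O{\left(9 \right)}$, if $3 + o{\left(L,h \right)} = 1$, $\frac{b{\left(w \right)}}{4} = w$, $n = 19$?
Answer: $- \frac{45}{7} \approx -6.4286$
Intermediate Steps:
$b{\left(w \right)} = 4 w$
$o{\left(L,h \right)} = -2$ ($o{\left(L,h \right)} = -3 + 1 = -2$)
$O{\left(I \right)} = \frac{1}{-2 + I}$ ($O{\left(I \right)} = \frac{1}{I - 2} = \frac{1}{-2 + I}$)
$-20 + n 5 O{\left(9 \right)} = -20 + \frac{19 \cdot 5}{-2 + 9} = -20 + \frac{95}{7} = - \frac{45}{7}$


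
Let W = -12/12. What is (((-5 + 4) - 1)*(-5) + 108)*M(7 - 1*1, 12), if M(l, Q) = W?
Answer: -118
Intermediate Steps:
W = -1 (W = -12*1/12 = -1)
M(l, Q) = -1
(((-5 + 4) - 1)*(-5) + 108)*M(7 - 1*1, 12) = (((-5 + 4) - 1)*(-5) + 108)*(-1) = ((-1 - 1)*(-5) + 108)*(-1) = (-2*(-5) + 108)*(-1) = (10 + 108)*(-1) = 118*(-1) = -118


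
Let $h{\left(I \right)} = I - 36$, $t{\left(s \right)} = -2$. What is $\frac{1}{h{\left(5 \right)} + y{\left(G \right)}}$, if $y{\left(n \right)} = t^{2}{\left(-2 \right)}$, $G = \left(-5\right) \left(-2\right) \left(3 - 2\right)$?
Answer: $- \frac{1}{27} \approx -0.037037$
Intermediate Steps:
$h{\left(I \right)} = -36 + I$
$G = 10$ ($G = 10 \cdot 1 = 10$)
$y{\left(n \right)} = 4$ ($y{\left(n \right)} = \left(-2\right)^{2} = 4$)
$\frac{1}{h{\left(5 \right)} + y{\left(G \right)}} = \frac{1}{\left(-36 + 5\right) + 4} = \frac{1}{-31 + 4} = \frac{1}{-27} = - \frac{1}{27}$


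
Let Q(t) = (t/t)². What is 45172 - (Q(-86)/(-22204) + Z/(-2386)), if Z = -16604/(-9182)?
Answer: 5493489291564411/121612706852 ≈ 45172.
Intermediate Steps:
Q(t) = 1 (Q(t) = 1² = 1)
Z = 8302/4591 (Z = -16604*(-1/9182) = 8302/4591 ≈ 1.8083)
45172 - (Q(-86)/(-22204) + Z/(-2386)) = 45172 - (1/(-22204) + (8302/4591)/(-2386)) = 45172 - (1*(-1/22204) + (8302/4591)*(-1/2386)) = 45172 - (-1/22204 - 4151/5477063) = 45172 - 1*(-97645867/121612706852) = 45172 + 97645867/121612706852 = 5493489291564411/121612706852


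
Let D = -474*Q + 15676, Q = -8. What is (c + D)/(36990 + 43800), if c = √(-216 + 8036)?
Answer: 9734/40395 + √1955/40395 ≈ 0.24206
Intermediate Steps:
D = 19468 (D = -474*(-8) + 15676 = 3792 + 15676 = 19468)
c = 2*√1955 (c = √7820 = 2*√1955 ≈ 88.431)
(c + D)/(36990 + 43800) = (2*√1955 + 19468)/(36990 + 43800) = (19468 + 2*√1955)/80790 = (19468 + 2*√1955)*(1/80790) = 9734/40395 + √1955/40395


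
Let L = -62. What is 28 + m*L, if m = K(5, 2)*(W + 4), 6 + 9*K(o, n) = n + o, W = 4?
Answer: -244/9 ≈ -27.111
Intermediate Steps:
K(o, n) = -2/3 + n/9 + o/9 (K(o, n) = -2/3 + (n + o)/9 = -2/3 + (n/9 + o/9) = -2/3 + n/9 + o/9)
m = 8/9 (m = (-2/3 + (1/9)*2 + (1/9)*5)*(4 + 4) = (-2/3 + 2/9 + 5/9)*8 = (1/9)*8 = 8/9 ≈ 0.88889)
28 + m*L = 28 + (8/9)*(-62) = 28 - 496/9 = -244/9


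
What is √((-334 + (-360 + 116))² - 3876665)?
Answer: I*√3542581 ≈ 1882.2*I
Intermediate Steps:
√((-334 + (-360 + 116))² - 3876665) = √((-334 - 244)² - 3876665) = √((-578)² - 3876665) = √(334084 - 3876665) = √(-3542581) = I*√3542581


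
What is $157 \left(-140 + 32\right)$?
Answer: $-16956$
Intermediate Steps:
$157 \left(-140 + 32\right) = 157 \left(-108\right) = -16956$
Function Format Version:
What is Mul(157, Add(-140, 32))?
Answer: -16956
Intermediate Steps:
Mul(157, Add(-140, 32)) = Mul(157, -108) = -16956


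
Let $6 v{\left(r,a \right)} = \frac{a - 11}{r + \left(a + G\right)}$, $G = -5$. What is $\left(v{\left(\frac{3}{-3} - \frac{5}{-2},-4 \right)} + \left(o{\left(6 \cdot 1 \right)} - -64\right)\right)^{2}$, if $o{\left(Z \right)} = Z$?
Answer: $\frac{44521}{9} \approx 4946.8$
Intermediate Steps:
$v{\left(r,a \right)} = \frac{-11 + a}{6 \left(-5 + a + r\right)}$ ($v{\left(r,a \right)} = \frac{\left(a - 11\right) \frac{1}{r + \left(a - 5\right)}}{6} = \frac{\left(-11 + a\right) \frac{1}{r + \left(-5 + a\right)}}{6} = \frac{\left(-11 + a\right) \frac{1}{-5 + a + r}}{6} = \frac{\frac{1}{-5 + a + r} \left(-11 + a\right)}{6} = \frac{-11 + a}{6 \left(-5 + a + r\right)}$)
$\left(v{\left(\frac{3}{-3} - \frac{5}{-2},-4 \right)} + \left(o{\left(6 \cdot 1 \right)} - -64\right)\right)^{2} = \left(\frac{-11 - 4}{6 \left(-5 - 4 + \left(\frac{3}{-3} - \frac{5}{-2}\right)\right)} + \left(6 \cdot 1 - -64\right)\right)^{2} = \left(\frac{1}{6} \frac{1}{-5 - 4 + \left(3 \left(- \frac{1}{3}\right) - - \frac{5}{2}\right)} \left(-15\right) + \left(6 + 64\right)\right)^{2} = \left(\frac{1}{6} \frac{1}{-5 - 4 + \left(-1 + \frac{5}{2}\right)} \left(-15\right) + 70\right)^{2} = \left(\frac{1}{6} \frac{1}{-5 - 4 + \frac{3}{2}} \left(-15\right) + 70\right)^{2} = \left(\frac{1}{6} \frac{1}{- \frac{15}{2}} \left(-15\right) + 70\right)^{2} = \left(\frac{1}{6} \left(- \frac{2}{15}\right) \left(-15\right) + 70\right)^{2} = \left(\frac{1}{3} + 70\right)^{2} = \left(\frac{211}{3}\right)^{2} = \frac{44521}{9}$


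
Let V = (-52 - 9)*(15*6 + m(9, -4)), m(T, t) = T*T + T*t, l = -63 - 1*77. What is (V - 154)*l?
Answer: 1174460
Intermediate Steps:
l = -140 (l = -63 - 77 = -140)
m(T, t) = T**2 + T*t
V = -8235 (V = (-52 - 9)*(15*6 + 9*(9 - 4)) = -61*(90 + 9*5) = -61*(90 + 45) = -61*135 = -8235)
(V - 154)*l = (-8235 - 154)*(-140) = -8389*(-140) = 1174460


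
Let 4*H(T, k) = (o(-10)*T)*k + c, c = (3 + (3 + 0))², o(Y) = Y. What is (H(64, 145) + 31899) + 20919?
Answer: 29627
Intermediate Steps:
c = 36 (c = (3 + 3)² = 6² = 36)
H(T, k) = 9 - 5*T*k/2 (H(T, k) = ((-10*T)*k + 36)/4 = (-10*T*k + 36)/4 = (36 - 10*T*k)/4 = 9 - 5*T*k/2)
(H(64, 145) + 31899) + 20919 = ((9 - 5/2*64*145) + 31899) + 20919 = ((9 - 23200) + 31899) + 20919 = (-23191 + 31899) + 20919 = 8708 + 20919 = 29627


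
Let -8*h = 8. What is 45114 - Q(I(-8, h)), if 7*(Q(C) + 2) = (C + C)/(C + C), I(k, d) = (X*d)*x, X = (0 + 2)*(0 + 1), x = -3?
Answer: 315811/7 ≈ 45116.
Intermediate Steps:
h = -1 (h = -⅛*8 = -1)
X = 2 (X = 2*1 = 2)
I(k, d) = -6*d (I(k, d) = (2*d)*(-3) = -6*d)
Q(C) = -13/7 (Q(C) = -2 + ((C + C)/(C + C))/7 = -2 + ((2*C)/((2*C)))/7 = -2 + ((2*C)*(1/(2*C)))/7 = -2 + (⅐)*1 = -2 + ⅐ = -13/7)
45114 - Q(I(-8, h)) = 45114 - 1*(-13/7) = 45114 + 13/7 = 315811/7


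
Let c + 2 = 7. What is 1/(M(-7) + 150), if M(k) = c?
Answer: 1/155 ≈ 0.0064516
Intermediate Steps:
c = 5 (c = -2 + 7 = 5)
M(k) = 5
1/(M(-7) + 150) = 1/(5 + 150) = 1/155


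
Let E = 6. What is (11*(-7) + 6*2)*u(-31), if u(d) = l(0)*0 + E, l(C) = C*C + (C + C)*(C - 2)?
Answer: -390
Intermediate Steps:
l(C) = C**2 + 2*C*(-2 + C) (l(C) = C**2 + (2*C)*(-2 + C) = C**2 + 2*C*(-2 + C))
u(d) = 6 (u(d) = (0*(-4 + 3*0))*0 + 6 = (0*(-4 + 0))*0 + 6 = (0*(-4))*0 + 6 = 0*0 + 6 = 0 + 6 = 6)
(11*(-7) + 6*2)*u(-31) = (11*(-7) + 6*2)*6 = (-77 + 12)*6 = -65*6 = -390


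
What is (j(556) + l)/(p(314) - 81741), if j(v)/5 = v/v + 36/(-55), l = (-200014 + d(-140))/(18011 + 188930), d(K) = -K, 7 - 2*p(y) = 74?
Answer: -93690/10062025127 ≈ -9.3112e-6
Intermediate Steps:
p(y) = -67/2 (p(y) = 7/2 - ½*74 = 7/2 - 37 = -67/2)
l = -5402/5593 (l = (-200014 - 1*(-140))/(18011 + 188930) = (-200014 + 140)/206941 = -199874*1/206941 = -5402/5593 ≈ -0.96585)
j(v) = 19/11 (j(v) = 5*(v/v + 36/(-55)) = 5*(1 + 36*(-1/55)) = 5*(1 - 36/55) = 5*(19/55) = 19/11)
(j(556) + l)/(p(314) - 81741) = (19/11 - 5402/5593)/(-67/2 - 81741) = 46845/(61523*(-163549/2)) = (46845/61523)*(-2/163549) = -93690/10062025127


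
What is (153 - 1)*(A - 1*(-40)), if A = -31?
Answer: 1368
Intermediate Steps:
(153 - 1)*(A - 1*(-40)) = (153 - 1)*(-31 - 1*(-40)) = 152*(-31 + 40) = 152*9 = 1368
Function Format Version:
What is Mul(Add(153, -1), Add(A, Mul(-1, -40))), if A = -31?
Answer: 1368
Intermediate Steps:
Mul(Add(153, -1), Add(A, Mul(-1, -40))) = Mul(Add(153, -1), Add(-31, Mul(-1, -40))) = Mul(152, Add(-31, 40)) = Mul(152, 9) = 1368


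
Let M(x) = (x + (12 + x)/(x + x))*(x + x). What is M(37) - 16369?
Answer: -13582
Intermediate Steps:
M(x) = 2*x*(x + (12 + x)/(2*x)) (M(x) = (x + (12 + x)/((2*x)))*(2*x) = (x + (12 + x)*(1/(2*x)))*(2*x) = (x + (12 + x)/(2*x))*(2*x) = 2*x*(x + (12 + x)/(2*x)))
M(37) - 16369 = (12 + 37 + 2*37²) - 16369 = (12 + 37 + 2*1369) - 16369 = (12 + 37 + 2738) - 16369 = 2787 - 16369 = -13582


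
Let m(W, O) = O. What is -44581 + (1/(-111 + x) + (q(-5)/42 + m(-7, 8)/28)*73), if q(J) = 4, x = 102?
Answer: -2806858/63 ≈ -44553.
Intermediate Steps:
-44581 + (1/(-111 + x) + (q(-5)/42 + m(-7, 8)/28)*73) = -44581 + (1/(-111 + 102) + (4/42 + 8/28)*73) = -44581 + (1/(-9) + (4*(1/42) + 8*(1/28))*73) = -44581 + (-1/9 + (2/21 + 2/7)*73) = -44581 + (-1/9 + (8/21)*73) = -44581 + (-1/9 + 584/21) = -44581 + 1745/63 = -2806858/63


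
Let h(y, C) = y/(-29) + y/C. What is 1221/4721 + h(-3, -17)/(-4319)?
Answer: 2599183509/10052269507 ≈ 0.25857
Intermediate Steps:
h(y, C) = -y/29 + y/C (h(y, C) = y*(-1/29) + y/C = -y/29 + y/C)
1221/4721 + h(-3, -17)/(-4319) = 1221/4721 + (-1/29*(-3) - 3/(-17))/(-4319) = 1221*(1/4721) + (3/29 - 3*(-1/17))*(-1/4319) = 1221/4721 + (3/29 + 3/17)*(-1/4319) = 1221/4721 + (138/493)*(-1/4319) = 1221/4721 - 138/2129267 = 2599183509/10052269507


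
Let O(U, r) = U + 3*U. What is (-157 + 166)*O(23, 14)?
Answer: 828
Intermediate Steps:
O(U, r) = 4*U
(-157 + 166)*O(23, 14) = (-157 + 166)*(4*23) = 9*92 = 828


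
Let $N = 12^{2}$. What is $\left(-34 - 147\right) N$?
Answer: $-26064$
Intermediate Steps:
$N = 144$
$\left(-34 - 147\right) N = \left(-34 - 147\right) 144 = \left(-181\right) 144 = -26064$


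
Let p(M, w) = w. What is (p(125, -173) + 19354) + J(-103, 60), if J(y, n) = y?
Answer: 19078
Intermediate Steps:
(p(125, -173) + 19354) + J(-103, 60) = (-173 + 19354) - 103 = 19181 - 103 = 19078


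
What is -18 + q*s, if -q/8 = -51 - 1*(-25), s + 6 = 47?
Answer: 8510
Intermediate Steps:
s = 41 (s = -6 + 47 = 41)
q = 208 (q = -8*(-51 - 1*(-25)) = -8*(-51 + 25) = -8*(-26) = 208)
-18 + q*s = -18 + 208*41 = -18 + 8528 = 8510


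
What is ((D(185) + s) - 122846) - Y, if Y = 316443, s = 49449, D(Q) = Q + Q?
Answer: -389470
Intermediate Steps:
D(Q) = 2*Q
((D(185) + s) - 122846) - Y = ((2*185 + 49449) - 122846) - 1*316443 = ((370 + 49449) - 122846) - 316443 = (49819 - 122846) - 316443 = -73027 - 316443 = -389470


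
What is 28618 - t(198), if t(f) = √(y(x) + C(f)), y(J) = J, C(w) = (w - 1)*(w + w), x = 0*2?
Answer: 28618 - 6*√2167 ≈ 28339.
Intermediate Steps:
x = 0
C(w) = 2*w*(-1 + w) (C(w) = (-1 + w)*(2*w) = 2*w*(-1 + w))
t(f) = √2*√(f*(-1 + f)) (t(f) = √(0 + 2*f*(-1 + f)) = √(2*f*(-1 + f)) = √2*√(f*(-1 + f)))
28618 - t(198) = 28618 - √2*√(198*(-1 + 198)) = 28618 - √2*√(198*197) = 28618 - √2*√39006 = 28618 - √2*3*√4334 = 28618 - 6*√2167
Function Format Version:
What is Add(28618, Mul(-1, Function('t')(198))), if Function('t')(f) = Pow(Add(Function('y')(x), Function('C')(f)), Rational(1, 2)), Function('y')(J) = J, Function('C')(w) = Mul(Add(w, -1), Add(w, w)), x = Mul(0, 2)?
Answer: Add(28618, Mul(-6, Pow(2167, Rational(1, 2)))) ≈ 28339.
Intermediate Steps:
x = 0
Function('C')(w) = Mul(2, w, Add(-1, w)) (Function('C')(w) = Mul(Add(-1, w), Mul(2, w)) = Mul(2, w, Add(-1, w)))
Function('t')(f) = Mul(Pow(2, Rational(1, 2)), Pow(Mul(f, Add(-1, f)), Rational(1, 2))) (Function('t')(f) = Pow(Add(0, Mul(2, f, Add(-1, f))), Rational(1, 2)) = Pow(Mul(2, f, Add(-1, f)), Rational(1, 2)) = Mul(Pow(2, Rational(1, 2)), Pow(Mul(f, Add(-1, f)), Rational(1, 2))))
Add(28618, Mul(-1, Function('t')(198))) = Add(28618, Mul(-1, Mul(Pow(2, Rational(1, 2)), Pow(Mul(198, Add(-1, 198)), Rational(1, 2))))) = Add(28618, Mul(-1, Mul(Pow(2, Rational(1, 2)), Pow(Mul(198, 197), Rational(1, 2))))) = Add(28618, Mul(-1, Mul(Pow(2, Rational(1, 2)), Pow(39006, Rational(1, 2))))) = Add(28618, Mul(-1, Mul(Pow(2, Rational(1, 2)), Mul(3, Pow(4334, Rational(1, 2)))))) = Add(28618, Mul(-1, Mul(6, Pow(2167, Rational(1, 2))))) = Add(28618, Mul(-6, Pow(2167, Rational(1, 2))))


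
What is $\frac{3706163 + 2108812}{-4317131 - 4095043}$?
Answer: $- \frac{1938325}{2804058} \approx -0.69126$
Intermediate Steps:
$\frac{3706163 + 2108812}{-4317131 - 4095043} = \frac{5814975}{-8412174} = 5814975 \left(- \frac{1}{8412174}\right) = - \frac{1938325}{2804058}$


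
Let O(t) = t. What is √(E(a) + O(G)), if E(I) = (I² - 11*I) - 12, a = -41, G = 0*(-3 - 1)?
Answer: 2*√530 ≈ 46.043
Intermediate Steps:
G = 0 (G = 0*(-4) = 0)
E(I) = -12 + I² - 11*I
√(E(a) + O(G)) = √((-12 + (-41)² - 11*(-41)) + 0) = √((-12 + 1681 + 451) + 0) = √(2120 + 0) = √2120 = 2*√530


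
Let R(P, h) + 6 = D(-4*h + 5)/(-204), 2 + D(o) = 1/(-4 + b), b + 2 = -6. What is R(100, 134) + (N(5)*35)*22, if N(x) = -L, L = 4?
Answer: -7554503/2448 ≈ -3086.0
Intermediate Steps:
b = -8 (b = -2 - 6 = -8)
D(o) = -25/12 (D(o) = -2 + 1/(-4 - 8) = -2 + 1/(-12) = -2 - 1/12 = -25/12)
N(x) = -4 (N(x) = -1*4 = -4)
R(P, h) = -14663/2448 (R(P, h) = -6 - 25/12/(-204) = -6 - 25/12*(-1/204) = -6 + 25/2448 = -14663/2448)
R(100, 134) + (N(5)*35)*22 = -14663/2448 - 4*35*22 = -14663/2448 - 140*22 = -14663/2448 - 3080 = -7554503/2448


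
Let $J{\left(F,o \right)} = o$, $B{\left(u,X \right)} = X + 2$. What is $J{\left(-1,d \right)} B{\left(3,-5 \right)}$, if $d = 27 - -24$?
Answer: $-153$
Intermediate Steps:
$B{\left(u,X \right)} = 2 + X$
$d = 51$ ($d = 27 + 24 = 51$)
$J{\left(-1,d \right)} B{\left(3,-5 \right)} = 51 \left(2 - 5\right) = 51 \left(-3\right) = -153$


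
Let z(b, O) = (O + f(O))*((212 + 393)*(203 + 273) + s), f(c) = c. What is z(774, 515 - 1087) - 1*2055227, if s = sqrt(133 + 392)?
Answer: -331504347 - 5720*sqrt(21) ≈ -3.3153e+8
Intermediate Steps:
s = 5*sqrt(21) (s = sqrt(525) = 5*sqrt(21) ≈ 22.913)
z(b, O) = 2*O*(287980 + 5*sqrt(21)) (z(b, O) = (O + O)*((212 + 393)*(203 + 273) + 5*sqrt(21)) = (2*O)*(605*476 + 5*sqrt(21)) = (2*O)*(287980 + 5*sqrt(21)) = 2*O*(287980 + 5*sqrt(21)))
z(774, 515 - 1087) - 1*2055227 = 10*(515 - 1087)*(57596 + sqrt(21)) - 1*2055227 = 10*(-572)*(57596 + sqrt(21)) - 2055227 = (-329449120 - 5720*sqrt(21)) - 2055227 = -331504347 - 5720*sqrt(21)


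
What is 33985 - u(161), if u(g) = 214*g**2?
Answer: -5513109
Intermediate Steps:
33985 - u(161) = 33985 - 214*161**2 = 33985 - 214*25921 = 33985 - 1*5547094 = 33985 - 5547094 = -5513109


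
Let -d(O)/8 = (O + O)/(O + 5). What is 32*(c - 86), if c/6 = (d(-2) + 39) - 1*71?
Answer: -6848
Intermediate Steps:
d(O) = -16*O/(5 + O) (d(O) = -8*(O + O)/(O + 5) = -8*2*O/(5 + O) = -16*O/(5 + O))
c = -128 (c = 6*((-16*(-2)/(5 - 2) + 39) - 1*71) = 6*((-16*(-2)/3 + 39) - 71) = 6*((-16*(-2)*⅓ + 39) - 71) = 6*((32/3 + 39) - 71) = 6*(149/3 - 71) = 6*(-64/3) = -128)
32*(c - 86) = 32*(-128 - 86) = 32*(-214) = -6848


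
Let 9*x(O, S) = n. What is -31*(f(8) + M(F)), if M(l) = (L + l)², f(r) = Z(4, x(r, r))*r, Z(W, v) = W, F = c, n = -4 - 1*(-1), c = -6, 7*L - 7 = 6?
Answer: -74679/49 ≈ -1524.1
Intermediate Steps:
L = 13/7 (L = 1 + (⅐)*6 = 1 + 6/7 = 13/7 ≈ 1.8571)
n = -3 (n = -4 + 1 = -3)
x(O, S) = -⅓ (x(O, S) = (⅑)*(-3) = -⅓)
F = -6
f(r) = 4*r
M(l) = (13/7 + l)²
-31*(f(8) + M(F)) = -31*(4*8 + (13 + 7*(-6))²/49) = -31*(32 + (13 - 42)²/49) = -31*(32 + (1/49)*(-29)²) = -31*(32 + (1/49)*841) = -31*(32 + 841/49) = -31*2409/49 = -74679/49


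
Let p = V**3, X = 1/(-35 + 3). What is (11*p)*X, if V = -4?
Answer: 22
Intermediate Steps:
X = -1/32 (X = 1/(-32) = -1/32 ≈ -0.031250)
p = -64 (p = (-4)**3 = -64)
(11*p)*X = (11*(-64))*(-1/32) = -704*(-1/32) = 22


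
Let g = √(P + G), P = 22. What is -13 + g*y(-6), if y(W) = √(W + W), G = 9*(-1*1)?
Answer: -13 + 2*I*√39 ≈ -13.0 + 12.49*I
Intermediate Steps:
G = -9 (G = 9*(-1) = -9)
y(W) = √2*√W (y(W) = √(2*W) = √2*√W)
g = √13 (g = √(22 - 9) = √13 ≈ 3.6056)
-13 + g*y(-6) = -13 + √13*(√2*√(-6)) = -13 + √13*(√2*(I*√6)) = -13 + √13*(2*I*√3) = -13 + 2*I*√39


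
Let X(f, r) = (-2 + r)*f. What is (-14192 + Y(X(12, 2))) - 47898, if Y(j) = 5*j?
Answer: -62090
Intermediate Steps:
X(f, r) = f*(-2 + r)
(-14192 + Y(X(12, 2))) - 47898 = (-14192 + 5*(12*(-2 + 2))) - 47898 = (-14192 + 5*(12*0)) - 47898 = (-14192 + 5*0) - 47898 = (-14192 + 0) - 47898 = -14192 - 47898 = -62090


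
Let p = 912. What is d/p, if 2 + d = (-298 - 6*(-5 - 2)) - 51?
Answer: -103/304 ≈ -0.33882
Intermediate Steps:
d = -309 (d = -2 + ((-298 - 6*(-5 - 2)) - 51) = -2 + ((-298 - 6*(-7)) - 51) = -2 + ((-298 + 42) - 51) = -2 + (-256 - 51) = -2 - 307 = -309)
d/p = -309/912 = -309*1/912 = -103/304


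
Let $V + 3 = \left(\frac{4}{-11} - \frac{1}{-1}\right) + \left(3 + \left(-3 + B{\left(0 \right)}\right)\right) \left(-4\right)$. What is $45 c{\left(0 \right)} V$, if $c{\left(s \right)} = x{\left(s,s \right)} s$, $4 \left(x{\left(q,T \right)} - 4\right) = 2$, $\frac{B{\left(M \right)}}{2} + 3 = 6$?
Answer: $0$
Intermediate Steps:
$B{\left(M \right)} = 6$ ($B{\left(M \right)} = -6 + 2 \cdot 6 = -6 + 12 = 6$)
$x{\left(q,T \right)} = \frac{9}{2}$ ($x{\left(q,T \right)} = 4 + \frac{1}{4} \cdot 2 = 4 + \frac{1}{2} = \frac{9}{2}$)
$c{\left(s \right)} = \frac{9 s}{2}$
$V = - \frac{290}{11}$ ($V = -3 + \left(\left(\frac{4}{-11} - \frac{1}{-1}\right) + \left(3 + \left(-3 + 6\right)\right) \left(-4\right)\right) = -3 + \left(\left(4 \left(- \frac{1}{11}\right) - -1\right) + \left(3 + 3\right) \left(-4\right)\right) = -3 + \left(\left(- \frac{4}{11} + 1\right) + 6 \left(-4\right)\right) = -3 + \left(\frac{7}{11} - 24\right) = -3 - \frac{257}{11} = - \frac{290}{11} \approx -26.364$)
$45 c{\left(0 \right)} V = 45 \cdot \frac{9}{2} \cdot 0 \left(- \frac{290}{11}\right) = 45 \cdot 0 \left(- \frac{290}{11}\right) = 0 \left(- \frac{290}{11}\right) = 0$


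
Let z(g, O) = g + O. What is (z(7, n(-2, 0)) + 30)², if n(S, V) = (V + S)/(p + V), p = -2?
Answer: 1444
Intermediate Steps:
n(S, V) = (S + V)/(-2 + V) (n(S, V) = (V + S)/(-2 + V) = (S + V)/(-2 + V))
z(g, O) = O + g
(z(7, n(-2, 0)) + 30)² = (((-2 + 0)/(-2 + 0) + 7) + 30)² = ((-2/(-2) + 7) + 30)² = ((-½*(-2) + 7) + 30)² = ((1 + 7) + 30)² = (8 + 30)² = 38² = 1444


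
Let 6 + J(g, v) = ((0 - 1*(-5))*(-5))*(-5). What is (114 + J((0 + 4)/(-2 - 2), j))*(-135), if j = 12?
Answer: -31455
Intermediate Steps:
J(g, v) = 119 (J(g, v) = -6 + ((0 - 1*(-5))*(-5))*(-5) = -6 + ((0 + 5)*(-5))*(-5) = -6 + (5*(-5))*(-5) = -6 - 25*(-5) = -6 + 125 = 119)
(114 + J((0 + 4)/(-2 - 2), j))*(-135) = (114 + 119)*(-135) = 233*(-135) = -31455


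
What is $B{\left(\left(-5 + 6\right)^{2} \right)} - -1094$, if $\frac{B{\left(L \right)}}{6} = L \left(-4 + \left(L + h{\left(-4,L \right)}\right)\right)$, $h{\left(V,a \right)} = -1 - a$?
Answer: $1064$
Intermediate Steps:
$B{\left(L \right)} = - 30 L$ ($B{\left(L \right)} = 6 L \left(-4 + \left(L - \left(1 + L\right)\right)\right) = 6 L \left(-4 - 1\right) = 6 L \left(-5\right) = 6 \left(- 5 L\right) = - 30 L$)
$B{\left(\left(-5 + 6\right)^{2} \right)} - -1094 = - 30 \left(-5 + 6\right)^{2} - -1094 = - 30 \cdot 1^{2} + 1094 = \left(-30\right) 1 + 1094 = -30 + 1094 = 1064$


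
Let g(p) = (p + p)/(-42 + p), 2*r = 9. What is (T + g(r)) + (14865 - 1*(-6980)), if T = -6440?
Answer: 385119/25 ≈ 15405.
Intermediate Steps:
r = 9/2 (r = (½)*9 = 9/2 ≈ 4.5000)
g(p) = 2*p/(-42 + p) (g(p) = (2*p)/(-42 + p) = 2*p/(-42 + p))
(T + g(r)) + (14865 - 1*(-6980)) = (-6440 + 2*(9/2)/(-42 + 9/2)) + (14865 - 1*(-6980)) = (-6440 + 2*(9/2)/(-75/2)) + (14865 + 6980) = (-6440 + 2*(9/2)*(-2/75)) + 21845 = (-6440 - 6/25) + 21845 = -161006/25 + 21845 = 385119/25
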